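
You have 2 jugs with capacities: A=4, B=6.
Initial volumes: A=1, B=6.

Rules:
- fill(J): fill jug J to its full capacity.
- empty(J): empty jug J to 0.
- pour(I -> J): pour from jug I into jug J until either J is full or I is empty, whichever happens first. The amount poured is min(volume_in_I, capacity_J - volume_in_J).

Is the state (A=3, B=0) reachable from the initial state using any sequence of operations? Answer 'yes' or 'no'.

BFS from (A=1, B=6):
  1. pour(B -> A) -> (A=4 B=3)
  2. empty(A) -> (A=0 B=3)
  3. pour(B -> A) -> (A=3 B=0)
Target reached → yes.

Answer: yes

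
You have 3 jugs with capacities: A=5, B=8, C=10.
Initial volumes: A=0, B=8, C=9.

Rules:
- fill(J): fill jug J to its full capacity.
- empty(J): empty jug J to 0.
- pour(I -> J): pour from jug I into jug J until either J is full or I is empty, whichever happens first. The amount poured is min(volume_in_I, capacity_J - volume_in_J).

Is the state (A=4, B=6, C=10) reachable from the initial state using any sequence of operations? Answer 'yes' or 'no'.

Answer: yes

Derivation:
BFS from (A=0, B=8, C=9):
  1. fill(A) -> (A=5 B=8 C=9)
  2. pour(A -> C) -> (A=4 B=8 C=10)
  3. empty(C) -> (A=4 B=8 C=0)
  4. pour(B -> C) -> (A=4 B=0 C=8)
  5. fill(B) -> (A=4 B=8 C=8)
  6. pour(B -> C) -> (A=4 B=6 C=10)
Target reached → yes.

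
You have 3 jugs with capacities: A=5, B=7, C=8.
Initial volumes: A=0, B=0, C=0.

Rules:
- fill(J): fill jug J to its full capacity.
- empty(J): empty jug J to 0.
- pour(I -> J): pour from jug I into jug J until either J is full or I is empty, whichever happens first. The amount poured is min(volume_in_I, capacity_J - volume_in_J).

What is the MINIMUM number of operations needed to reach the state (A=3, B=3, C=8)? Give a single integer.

Answer: 8

Derivation:
BFS from (A=0, B=0, C=0). One shortest path:
  1. fill(A) -> (A=5 B=0 C=0)
  2. fill(C) -> (A=5 B=0 C=8)
  3. pour(A -> B) -> (A=0 B=5 C=8)
  4. pour(C -> A) -> (A=5 B=5 C=3)
  5. pour(A -> B) -> (A=3 B=7 C=3)
  6. empty(B) -> (A=3 B=0 C=3)
  7. pour(C -> B) -> (A=3 B=3 C=0)
  8. fill(C) -> (A=3 B=3 C=8)
Reached target in 8 moves.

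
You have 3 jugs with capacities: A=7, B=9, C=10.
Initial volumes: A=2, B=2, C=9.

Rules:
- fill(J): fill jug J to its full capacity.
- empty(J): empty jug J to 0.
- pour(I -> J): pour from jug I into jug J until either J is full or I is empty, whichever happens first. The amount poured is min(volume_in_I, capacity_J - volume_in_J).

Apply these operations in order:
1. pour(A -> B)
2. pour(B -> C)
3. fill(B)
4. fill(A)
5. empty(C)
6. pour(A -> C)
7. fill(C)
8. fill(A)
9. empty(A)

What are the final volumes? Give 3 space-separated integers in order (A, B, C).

Answer: 0 9 10

Derivation:
Step 1: pour(A -> B) -> (A=0 B=4 C=9)
Step 2: pour(B -> C) -> (A=0 B=3 C=10)
Step 3: fill(B) -> (A=0 B=9 C=10)
Step 4: fill(A) -> (A=7 B=9 C=10)
Step 5: empty(C) -> (A=7 B=9 C=0)
Step 6: pour(A -> C) -> (A=0 B=9 C=7)
Step 7: fill(C) -> (A=0 B=9 C=10)
Step 8: fill(A) -> (A=7 B=9 C=10)
Step 9: empty(A) -> (A=0 B=9 C=10)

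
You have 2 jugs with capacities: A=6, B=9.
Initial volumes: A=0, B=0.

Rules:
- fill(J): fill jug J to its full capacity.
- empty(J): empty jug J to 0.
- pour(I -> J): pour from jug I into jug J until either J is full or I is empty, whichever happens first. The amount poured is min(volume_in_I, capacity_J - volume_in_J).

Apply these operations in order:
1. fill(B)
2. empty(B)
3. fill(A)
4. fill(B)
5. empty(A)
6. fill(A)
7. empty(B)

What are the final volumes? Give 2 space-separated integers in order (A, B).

Step 1: fill(B) -> (A=0 B=9)
Step 2: empty(B) -> (A=0 B=0)
Step 3: fill(A) -> (A=6 B=0)
Step 4: fill(B) -> (A=6 B=9)
Step 5: empty(A) -> (A=0 B=9)
Step 6: fill(A) -> (A=6 B=9)
Step 7: empty(B) -> (A=6 B=0)

Answer: 6 0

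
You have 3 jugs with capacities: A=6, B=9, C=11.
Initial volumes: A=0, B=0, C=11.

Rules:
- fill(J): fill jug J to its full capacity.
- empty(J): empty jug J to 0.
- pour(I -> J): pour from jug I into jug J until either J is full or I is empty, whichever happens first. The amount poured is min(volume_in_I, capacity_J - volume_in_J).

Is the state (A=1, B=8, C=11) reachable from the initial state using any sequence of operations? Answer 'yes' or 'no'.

Answer: yes

Derivation:
BFS from (A=0, B=0, C=11):
  1. pour(C -> A) -> (A=6 B=0 C=5)
  2. pour(A -> B) -> (A=0 B=6 C=5)
  3. pour(C -> A) -> (A=5 B=6 C=0)
  4. pour(B -> C) -> (A=5 B=0 C=6)
  5. fill(B) -> (A=5 B=9 C=6)
  6. pour(B -> A) -> (A=6 B=8 C=6)
  7. pour(A -> C) -> (A=1 B=8 C=11)
Target reached → yes.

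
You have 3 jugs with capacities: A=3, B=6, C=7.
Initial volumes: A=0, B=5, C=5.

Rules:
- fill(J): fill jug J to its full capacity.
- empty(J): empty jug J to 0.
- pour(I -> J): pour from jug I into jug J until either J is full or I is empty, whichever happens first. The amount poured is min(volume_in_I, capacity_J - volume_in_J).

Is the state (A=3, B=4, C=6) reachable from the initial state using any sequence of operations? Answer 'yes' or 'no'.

Answer: yes

Derivation:
BFS from (A=0, B=5, C=5):
  1. fill(A) -> (A=3 B=5 C=5)
  2. pour(A -> B) -> (A=2 B=6 C=5)
  3. pour(B -> C) -> (A=2 B=4 C=7)
  4. pour(C -> A) -> (A=3 B=4 C=6)
Target reached → yes.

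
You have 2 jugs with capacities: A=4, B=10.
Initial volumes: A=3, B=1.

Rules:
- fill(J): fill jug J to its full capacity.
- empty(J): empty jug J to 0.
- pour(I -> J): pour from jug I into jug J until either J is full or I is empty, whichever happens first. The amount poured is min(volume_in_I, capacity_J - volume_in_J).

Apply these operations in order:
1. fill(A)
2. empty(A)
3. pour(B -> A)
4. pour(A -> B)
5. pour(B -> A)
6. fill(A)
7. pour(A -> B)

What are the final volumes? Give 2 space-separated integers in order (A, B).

Answer: 0 4

Derivation:
Step 1: fill(A) -> (A=4 B=1)
Step 2: empty(A) -> (A=0 B=1)
Step 3: pour(B -> A) -> (A=1 B=0)
Step 4: pour(A -> B) -> (A=0 B=1)
Step 5: pour(B -> A) -> (A=1 B=0)
Step 6: fill(A) -> (A=4 B=0)
Step 7: pour(A -> B) -> (A=0 B=4)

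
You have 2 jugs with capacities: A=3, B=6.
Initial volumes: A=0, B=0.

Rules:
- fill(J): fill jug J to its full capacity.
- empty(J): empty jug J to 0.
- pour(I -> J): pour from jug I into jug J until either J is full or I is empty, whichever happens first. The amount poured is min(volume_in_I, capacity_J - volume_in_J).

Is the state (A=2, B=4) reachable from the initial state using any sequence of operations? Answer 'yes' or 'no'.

BFS explored all 6 reachable states.
Reachable set includes: (0,0), (0,3), (0,6), (3,0), (3,3), (3,6)
Target (A=2, B=4) not in reachable set → no.

Answer: no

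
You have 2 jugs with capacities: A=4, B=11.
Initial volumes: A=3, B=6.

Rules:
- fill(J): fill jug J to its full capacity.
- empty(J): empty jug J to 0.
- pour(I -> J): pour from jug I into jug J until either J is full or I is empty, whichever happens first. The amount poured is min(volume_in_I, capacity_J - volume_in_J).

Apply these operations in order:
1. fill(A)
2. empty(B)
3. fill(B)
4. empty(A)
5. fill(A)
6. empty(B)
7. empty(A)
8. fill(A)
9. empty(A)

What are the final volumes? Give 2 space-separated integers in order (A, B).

Answer: 0 0

Derivation:
Step 1: fill(A) -> (A=4 B=6)
Step 2: empty(B) -> (A=4 B=0)
Step 3: fill(B) -> (A=4 B=11)
Step 4: empty(A) -> (A=0 B=11)
Step 5: fill(A) -> (A=4 B=11)
Step 6: empty(B) -> (A=4 B=0)
Step 7: empty(A) -> (A=0 B=0)
Step 8: fill(A) -> (A=4 B=0)
Step 9: empty(A) -> (A=0 B=0)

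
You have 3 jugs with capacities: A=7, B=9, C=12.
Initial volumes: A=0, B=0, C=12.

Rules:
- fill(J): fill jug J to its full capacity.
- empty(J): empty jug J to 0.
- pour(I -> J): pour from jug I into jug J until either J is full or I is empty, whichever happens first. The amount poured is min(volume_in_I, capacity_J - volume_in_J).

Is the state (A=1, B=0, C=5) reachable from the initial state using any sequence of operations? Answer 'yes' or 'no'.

Answer: yes

Derivation:
BFS from (A=0, B=0, C=12):
  1. pour(C -> B) -> (A=0 B=9 C=3)
  2. empty(B) -> (A=0 B=0 C=3)
  3. pour(C -> B) -> (A=0 B=3 C=0)
  4. fill(C) -> (A=0 B=3 C=12)
  5. pour(C -> A) -> (A=7 B=3 C=5)
  6. pour(A -> B) -> (A=1 B=9 C=5)
  7. empty(B) -> (A=1 B=0 C=5)
Target reached → yes.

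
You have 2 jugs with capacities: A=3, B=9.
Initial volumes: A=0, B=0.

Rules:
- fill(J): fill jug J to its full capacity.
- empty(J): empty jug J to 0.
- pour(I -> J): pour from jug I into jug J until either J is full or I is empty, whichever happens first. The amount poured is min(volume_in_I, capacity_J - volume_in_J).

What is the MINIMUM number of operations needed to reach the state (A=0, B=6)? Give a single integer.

BFS from (A=0, B=0). One shortest path:
  1. fill(B) -> (A=0 B=9)
  2. pour(B -> A) -> (A=3 B=6)
  3. empty(A) -> (A=0 B=6)
Reached target in 3 moves.

Answer: 3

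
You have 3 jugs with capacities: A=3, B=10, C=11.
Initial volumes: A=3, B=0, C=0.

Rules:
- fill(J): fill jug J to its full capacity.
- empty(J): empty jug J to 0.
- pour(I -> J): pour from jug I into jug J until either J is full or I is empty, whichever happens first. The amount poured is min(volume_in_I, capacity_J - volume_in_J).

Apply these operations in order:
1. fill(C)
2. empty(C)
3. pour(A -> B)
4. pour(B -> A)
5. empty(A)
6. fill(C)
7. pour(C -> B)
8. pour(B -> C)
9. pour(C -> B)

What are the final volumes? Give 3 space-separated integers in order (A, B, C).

Answer: 0 10 1

Derivation:
Step 1: fill(C) -> (A=3 B=0 C=11)
Step 2: empty(C) -> (A=3 B=0 C=0)
Step 3: pour(A -> B) -> (A=0 B=3 C=0)
Step 4: pour(B -> A) -> (A=3 B=0 C=0)
Step 5: empty(A) -> (A=0 B=0 C=0)
Step 6: fill(C) -> (A=0 B=0 C=11)
Step 7: pour(C -> B) -> (A=0 B=10 C=1)
Step 8: pour(B -> C) -> (A=0 B=0 C=11)
Step 9: pour(C -> B) -> (A=0 B=10 C=1)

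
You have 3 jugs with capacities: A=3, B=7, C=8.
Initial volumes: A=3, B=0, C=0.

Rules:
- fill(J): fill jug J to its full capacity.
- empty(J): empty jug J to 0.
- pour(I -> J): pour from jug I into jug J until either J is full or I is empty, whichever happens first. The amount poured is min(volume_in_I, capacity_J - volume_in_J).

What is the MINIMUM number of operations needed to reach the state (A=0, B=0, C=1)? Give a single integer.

Answer: 4

Derivation:
BFS from (A=3, B=0, C=0). One shortest path:
  1. empty(A) -> (A=0 B=0 C=0)
  2. fill(C) -> (A=0 B=0 C=8)
  3. pour(C -> B) -> (A=0 B=7 C=1)
  4. empty(B) -> (A=0 B=0 C=1)
Reached target in 4 moves.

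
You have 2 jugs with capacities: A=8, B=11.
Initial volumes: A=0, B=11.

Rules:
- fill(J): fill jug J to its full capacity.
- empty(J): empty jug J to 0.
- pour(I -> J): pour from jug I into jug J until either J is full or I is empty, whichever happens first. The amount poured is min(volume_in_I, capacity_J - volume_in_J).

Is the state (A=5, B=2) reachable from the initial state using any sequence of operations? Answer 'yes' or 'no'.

Answer: no

Derivation:
BFS explored all 38 reachable states.
Reachable set includes: (0,0), (0,1), (0,2), (0,3), (0,4), (0,5), (0,6), (0,7), (0,8), (0,9), (0,10), (0,11) ...
Target (A=5, B=2) not in reachable set → no.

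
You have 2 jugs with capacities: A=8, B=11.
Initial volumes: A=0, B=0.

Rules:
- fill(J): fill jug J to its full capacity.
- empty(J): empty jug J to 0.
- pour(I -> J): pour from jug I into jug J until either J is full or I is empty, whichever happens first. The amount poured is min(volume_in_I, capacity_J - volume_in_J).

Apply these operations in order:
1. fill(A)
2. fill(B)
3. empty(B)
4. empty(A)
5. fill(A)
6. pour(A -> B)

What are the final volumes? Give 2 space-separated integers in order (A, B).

Step 1: fill(A) -> (A=8 B=0)
Step 2: fill(B) -> (A=8 B=11)
Step 3: empty(B) -> (A=8 B=0)
Step 4: empty(A) -> (A=0 B=0)
Step 5: fill(A) -> (A=8 B=0)
Step 6: pour(A -> B) -> (A=0 B=8)

Answer: 0 8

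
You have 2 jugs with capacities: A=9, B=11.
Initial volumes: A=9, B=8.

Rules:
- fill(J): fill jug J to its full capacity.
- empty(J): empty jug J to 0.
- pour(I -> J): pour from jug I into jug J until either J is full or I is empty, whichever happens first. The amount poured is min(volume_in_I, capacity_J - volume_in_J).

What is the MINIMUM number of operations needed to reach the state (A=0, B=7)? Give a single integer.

Answer: 6

Derivation:
BFS from (A=9, B=8). One shortest path:
  1. empty(B) -> (A=9 B=0)
  2. pour(A -> B) -> (A=0 B=9)
  3. fill(A) -> (A=9 B=9)
  4. pour(A -> B) -> (A=7 B=11)
  5. empty(B) -> (A=7 B=0)
  6. pour(A -> B) -> (A=0 B=7)
Reached target in 6 moves.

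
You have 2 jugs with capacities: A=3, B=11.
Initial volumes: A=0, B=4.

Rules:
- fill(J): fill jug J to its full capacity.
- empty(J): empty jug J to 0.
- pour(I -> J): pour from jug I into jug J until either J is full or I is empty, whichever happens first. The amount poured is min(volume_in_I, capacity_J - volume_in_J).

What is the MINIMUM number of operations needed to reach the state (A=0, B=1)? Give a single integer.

BFS from (A=0, B=4). One shortest path:
  1. pour(B -> A) -> (A=3 B=1)
  2. empty(A) -> (A=0 B=1)
Reached target in 2 moves.

Answer: 2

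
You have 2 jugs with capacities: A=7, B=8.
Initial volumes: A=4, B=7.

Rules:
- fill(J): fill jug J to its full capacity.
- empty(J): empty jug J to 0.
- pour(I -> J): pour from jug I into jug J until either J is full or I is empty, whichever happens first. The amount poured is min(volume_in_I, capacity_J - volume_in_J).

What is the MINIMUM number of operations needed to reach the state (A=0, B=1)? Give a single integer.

Answer: 4

Derivation:
BFS from (A=4, B=7). One shortest path:
  1. empty(A) -> (A=0 B=7)
  2. fill(B) -> (A=0 B=8)
  3. pour(B -> A) -> (A=7 B=1)
  4. empty(A) -> (A=0 B=1)
Reached target in 4 moves.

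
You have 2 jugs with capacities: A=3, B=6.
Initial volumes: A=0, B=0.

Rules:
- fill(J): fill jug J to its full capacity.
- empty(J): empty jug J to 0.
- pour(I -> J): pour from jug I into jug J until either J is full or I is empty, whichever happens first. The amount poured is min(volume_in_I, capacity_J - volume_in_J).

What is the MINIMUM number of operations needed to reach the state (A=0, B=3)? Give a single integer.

BFS from (A=0, B=0). One shortest path:
  1. fill(A) -> (A=3 B=0)
  2. pour(A -> B) -> (A=0 B=3)
Reached target in 2 moves.

Answer: 2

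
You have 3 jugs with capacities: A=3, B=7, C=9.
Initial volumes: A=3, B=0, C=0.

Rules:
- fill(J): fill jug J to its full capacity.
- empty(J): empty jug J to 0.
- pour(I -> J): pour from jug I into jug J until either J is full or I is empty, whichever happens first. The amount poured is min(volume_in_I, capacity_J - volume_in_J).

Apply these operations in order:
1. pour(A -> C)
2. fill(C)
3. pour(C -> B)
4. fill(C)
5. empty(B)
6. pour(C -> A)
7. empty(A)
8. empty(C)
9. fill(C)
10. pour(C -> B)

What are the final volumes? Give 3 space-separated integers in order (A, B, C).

Answer: 0 7 2

Derivation:
Step 1: pour(A -> C) -> (A=0 B=0 C=3)
Step 2: fill(C) -> (A=0 B=0 C=9)
Step 3: pour(C -> B) -> (A=0 B=7 C=2)
Step 4: fill(C) -> (A=0 B=7 C=9)
Step 5: empty(B) -> (A=0 B=0 C=9)
Step 6: pour(C -> A) -> (A=3 B=0 C=6)
Step 7: empty(A) -> (A=0 B=0 C=6)
Step 8: empty(C) -> (A=0 B=0 C=0)
Step 9: fill(C) -> (A=0 B=0 C=9)
Step 10: pour(C -> B) -> (A=0 B=7 C=2)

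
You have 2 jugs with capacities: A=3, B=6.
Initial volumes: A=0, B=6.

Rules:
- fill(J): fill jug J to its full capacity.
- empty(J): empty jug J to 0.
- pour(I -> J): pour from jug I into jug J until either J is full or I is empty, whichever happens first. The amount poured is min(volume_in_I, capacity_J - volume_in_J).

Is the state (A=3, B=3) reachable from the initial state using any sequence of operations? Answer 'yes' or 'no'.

Answer: yes

Derivation:
BFS from (A=0, B=6):
  1. pour(B -> A) -> (A=3 B=3)
Target reached → yes.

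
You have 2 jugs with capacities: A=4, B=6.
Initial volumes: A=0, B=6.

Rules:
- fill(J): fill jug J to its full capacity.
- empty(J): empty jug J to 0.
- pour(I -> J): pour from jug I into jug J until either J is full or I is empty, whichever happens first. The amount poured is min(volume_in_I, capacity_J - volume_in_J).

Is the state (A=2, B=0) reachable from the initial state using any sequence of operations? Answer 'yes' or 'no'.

Answer: yes

Derivation:
BFS from (A=0, B=6):
  1. pour(B -> A) -> (A=4 B=2)
  2. empty(A) -> (A=0 B=2)
  3. pour(B -> A) -> (A=2 B=0)
Target reached → yes.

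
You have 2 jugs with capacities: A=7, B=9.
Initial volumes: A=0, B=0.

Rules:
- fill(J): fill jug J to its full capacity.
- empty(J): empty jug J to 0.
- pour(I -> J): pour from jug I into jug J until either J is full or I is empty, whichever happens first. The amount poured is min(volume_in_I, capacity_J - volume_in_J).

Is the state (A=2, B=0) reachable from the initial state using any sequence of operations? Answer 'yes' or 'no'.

Answer: yes

Derivation:
BFS from (A=0, B=0):
  1. fill(B) -> (A=0 B=9)
  2. pour(B -> A) -> (A=7 B=2)
  3. empty(A) -> (A=0 B=2)
  4. pour(B -> A) -> (A=2 B=0)
Target reached → yes.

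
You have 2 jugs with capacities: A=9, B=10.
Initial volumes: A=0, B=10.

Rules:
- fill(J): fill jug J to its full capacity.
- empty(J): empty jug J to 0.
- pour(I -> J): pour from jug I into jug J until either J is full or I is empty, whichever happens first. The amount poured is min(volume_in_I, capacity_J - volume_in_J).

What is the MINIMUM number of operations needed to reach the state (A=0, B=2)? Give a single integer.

BFS from (A=0, B=10). One shortest path:
  1. pour(B -> A) -> (A=9 B=1)
  2. empty(A) -> (A=0 B=1)
  3. pour(B -> A) -> (A=1 B=0)
  4. fill(B) -> (A=1 B=10)
  5. pour(B -> A) -> (A=9 B=2)
  6. empty(A) -> (A=0 B=2)
Reached target in 6 moves.

Answer: 6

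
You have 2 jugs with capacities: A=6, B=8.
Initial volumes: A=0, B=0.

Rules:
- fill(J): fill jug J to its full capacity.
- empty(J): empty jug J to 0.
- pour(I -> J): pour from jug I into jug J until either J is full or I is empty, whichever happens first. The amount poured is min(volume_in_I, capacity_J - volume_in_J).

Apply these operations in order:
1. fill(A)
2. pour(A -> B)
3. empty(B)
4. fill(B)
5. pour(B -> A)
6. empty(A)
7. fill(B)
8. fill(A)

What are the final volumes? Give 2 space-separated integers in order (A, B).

Answer: 6 8

Derivation:
Step 1: fill(A) -> (A=6 B=0)
Step 2: pour(A -> B) -> (A=0 B=6)
Step 3: empty(B) -> (A=0 B=0)
Step 4: fill(B) -> (A=0 B=8)
Step 5: pour(B -> A) -> (A=6 B=2)
Step 6: empty(A) -> (A=0 B=2)
Step 7: fill(B) -> (A=0 B=8)
Step 8: fill(A) -> (A=6 B=8)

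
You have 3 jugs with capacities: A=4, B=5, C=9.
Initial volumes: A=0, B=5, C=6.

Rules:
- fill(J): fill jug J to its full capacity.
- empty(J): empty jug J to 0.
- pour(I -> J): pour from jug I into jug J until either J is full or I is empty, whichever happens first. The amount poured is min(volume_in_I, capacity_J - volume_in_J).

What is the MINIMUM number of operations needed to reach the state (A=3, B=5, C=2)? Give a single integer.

Answer: 5

Derivation:
BFS from (A=0, B=5, C=6). One shortest path:
  1. fill(A) -> (A=4 B=5 C=6)
  2. empty(B) -> (A=4 B=0 C=6)
  3. pour(A -> B) -> (A=0 B=4 C=6)
  4. pour(C -> A) -> (A=4 B=4 C=2)
  5. pour(A -> B) -> (A=3 B=5 C=2)
Reached target in 5 moves.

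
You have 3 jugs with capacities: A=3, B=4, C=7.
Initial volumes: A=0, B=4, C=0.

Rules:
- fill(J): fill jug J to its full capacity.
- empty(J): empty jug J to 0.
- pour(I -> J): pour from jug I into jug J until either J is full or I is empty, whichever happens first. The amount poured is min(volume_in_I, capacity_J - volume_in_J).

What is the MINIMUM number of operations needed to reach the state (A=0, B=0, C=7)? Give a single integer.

Answer: 2

Derivation:
BFS from (A=0, B=4, C=0). One shortest path:
  1. empty(B) -> (A=0 B=0 C=0)
  2. fill(C) -> (A=0 B=0 C=7)
Reached target in 2 moves.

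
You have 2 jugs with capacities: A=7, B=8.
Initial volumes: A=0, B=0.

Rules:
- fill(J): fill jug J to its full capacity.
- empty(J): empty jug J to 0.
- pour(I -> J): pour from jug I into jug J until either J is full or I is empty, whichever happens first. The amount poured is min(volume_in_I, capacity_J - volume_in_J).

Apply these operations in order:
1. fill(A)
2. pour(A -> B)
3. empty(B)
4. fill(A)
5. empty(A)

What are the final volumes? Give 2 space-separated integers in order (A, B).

Answer: 0 0

Derivation:
Step 1: fill(A) -> (A=7 B=0)
Step 2: pour(A -> B) -> (A=0 B=7)
Step 3: empty(B) -> (A=0 B=0)
Step 4: fill(A) -> (A=7 B=0)
Step 5: empty(A) -> (A=0 B=0)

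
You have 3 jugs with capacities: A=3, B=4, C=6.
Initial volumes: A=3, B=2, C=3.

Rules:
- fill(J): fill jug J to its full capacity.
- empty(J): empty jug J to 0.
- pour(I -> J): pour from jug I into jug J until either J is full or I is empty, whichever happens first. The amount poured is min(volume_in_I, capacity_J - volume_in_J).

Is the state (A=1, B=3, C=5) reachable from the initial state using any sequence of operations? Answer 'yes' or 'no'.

BFS explored all 110 reachable states.
Reachable set includes: (0,0,0), (0,0,1), (0,0,2), (0,0,3), (0,0,4), (0,0,5), (0,0,6), (0,1,0), (0,1,1), (0,1,2), (0,1,3), (0,1,4) ...
Target (A=1, B=3, C=5) not in reachable set → no.

Answer: no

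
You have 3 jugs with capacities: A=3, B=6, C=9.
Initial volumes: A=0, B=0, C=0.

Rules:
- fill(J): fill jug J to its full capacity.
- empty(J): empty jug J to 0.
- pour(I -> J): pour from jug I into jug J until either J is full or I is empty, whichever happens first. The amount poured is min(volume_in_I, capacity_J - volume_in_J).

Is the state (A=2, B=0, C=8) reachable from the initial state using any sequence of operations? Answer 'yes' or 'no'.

Answer: no

Derivation:
BFS explored all 24 reachable states.
Reachable set includes: (0,0,0), (0,0,3), (0,0,6), (0,0,9), (0,3,0), (0,3,3), (0,3,6), (0,3,9), (0,6,0), (0,6,3), (0,6,6), (0,6,9) ...
Target (A=2, B=0, C=8) not in reachable set → no.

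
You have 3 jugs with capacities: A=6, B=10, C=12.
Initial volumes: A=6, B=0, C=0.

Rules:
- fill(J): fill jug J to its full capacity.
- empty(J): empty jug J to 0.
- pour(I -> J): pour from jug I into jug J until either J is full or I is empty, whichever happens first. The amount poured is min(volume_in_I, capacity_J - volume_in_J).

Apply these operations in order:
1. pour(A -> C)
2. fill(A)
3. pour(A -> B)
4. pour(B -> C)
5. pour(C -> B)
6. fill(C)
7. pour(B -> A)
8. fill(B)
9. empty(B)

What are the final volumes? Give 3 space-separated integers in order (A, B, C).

Step 1: pour(A -> C) -> (A=0 B=0 C=6)
Step 2: fill(A) -> (A=6 B=0 C=6)
Step 3: pour(A -> B) -> (A=0 B=6 C=6)
Step 4: pour(B -> C) -> (A=0 B=0 C=12)
Step 5: pour(C -> B) -> (A=0 B=10 C=2)
Step 6: fill(C) -> (A=0 B=10 C=12)
Step 7: pour(B -> A) -> (A=6 B=4 C=12)
Step 8: fill(B) -> (A=6 B=10 C=12)
Step 9: empty(B) -> (A=6 B=0 C=12)

Answer: 6 0 12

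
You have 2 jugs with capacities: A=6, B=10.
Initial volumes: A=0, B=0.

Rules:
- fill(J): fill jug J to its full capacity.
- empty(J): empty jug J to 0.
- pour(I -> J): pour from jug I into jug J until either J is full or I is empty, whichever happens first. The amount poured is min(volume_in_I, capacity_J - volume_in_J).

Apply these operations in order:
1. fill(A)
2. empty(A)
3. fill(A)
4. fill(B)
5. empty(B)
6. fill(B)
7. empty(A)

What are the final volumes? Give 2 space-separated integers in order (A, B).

Answer: 0 10

Derivation:
Step 1: fill(A) -> (A=6 B=0)
Step 2: empty(A) -> (A=0 B=0)
Step 3: fill(A) -> (A=6 B=0)
Step 4: fill(B) -> (A=6 B=10)
Step 5: empty(B) -> (A=6 B=0)
Step 6: fill(B) -> (A=6 B=10)
Step 7: empty(A) -> (A=0 B=10)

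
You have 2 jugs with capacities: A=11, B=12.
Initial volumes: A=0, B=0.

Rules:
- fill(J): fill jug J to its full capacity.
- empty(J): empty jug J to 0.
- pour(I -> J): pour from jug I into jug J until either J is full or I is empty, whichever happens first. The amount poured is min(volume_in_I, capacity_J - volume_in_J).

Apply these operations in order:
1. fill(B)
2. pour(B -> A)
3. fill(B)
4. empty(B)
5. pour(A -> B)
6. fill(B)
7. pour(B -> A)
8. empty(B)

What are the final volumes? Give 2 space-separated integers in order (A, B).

Answer: 11 0

Derivation:
Step 1: fill(B) -> (A=0 B=12)
Step 2: pour(B -> A) -> (A=11 B=1)
Step 3: fill(B) -> (A=11 B=12)
Step 4: empty(B) -> (A=11 B=0)
Step 5: pour(A -> B) -> (A=0 B=11)
Step 6: fill(B) -> (A=0 B=12)
Step 7: pour(B -> A) -> (A=11 B=1)
Step 8: empty(B) -> (A=11 B=0)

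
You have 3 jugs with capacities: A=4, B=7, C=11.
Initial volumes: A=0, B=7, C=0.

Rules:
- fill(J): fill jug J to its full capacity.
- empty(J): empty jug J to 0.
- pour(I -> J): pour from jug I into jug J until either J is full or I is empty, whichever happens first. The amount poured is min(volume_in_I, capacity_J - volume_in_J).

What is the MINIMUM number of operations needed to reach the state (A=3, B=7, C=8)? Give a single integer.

BFS from (A=0, B=7, C=0). One shortest path:
  1. fill(A) -> (A=4 B=7 C=0)
  2. pour(A -> C) -> (A=0 B=7 C=4)
  3. pour(B -> A) -> (A=4 B=3 C=4)
  4. pour(A -> C) -> (A=0 B=3 C=8)
  5. pour(B -> A) -> (A=3 B=0 C=8)
  6. fill(B) -> (A=3 B=7 C=8)
Reached target in 6 moves.

Answer: 6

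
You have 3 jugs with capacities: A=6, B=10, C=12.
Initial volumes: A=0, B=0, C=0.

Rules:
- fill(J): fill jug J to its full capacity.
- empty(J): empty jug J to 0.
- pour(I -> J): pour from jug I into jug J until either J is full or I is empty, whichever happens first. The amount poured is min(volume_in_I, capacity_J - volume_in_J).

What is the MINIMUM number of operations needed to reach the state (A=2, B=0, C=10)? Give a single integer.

BFS from (A=0, B=0, C=0). One shortest path:
  1. fill(C) -> (A=0 B=0 C=12)
  2. pour(C -> B) -> (A=0 B=10 C=2)
  3. pour(C -> A) -> (A=2 B=10 C=0)
  4. pour(B -> C) -> (A=2 B=0 C=10)
Reached target in 4 moves.

Answer: 4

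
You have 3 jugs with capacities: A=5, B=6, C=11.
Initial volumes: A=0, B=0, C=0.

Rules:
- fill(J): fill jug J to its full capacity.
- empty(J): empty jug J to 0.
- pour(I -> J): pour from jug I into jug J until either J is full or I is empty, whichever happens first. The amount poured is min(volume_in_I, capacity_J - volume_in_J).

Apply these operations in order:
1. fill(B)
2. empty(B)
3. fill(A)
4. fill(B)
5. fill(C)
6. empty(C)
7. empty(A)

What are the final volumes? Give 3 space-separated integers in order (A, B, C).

Step 1: fill(B) -> (A=0 B=6 C=0)
Step 2: empty(B) -> (A=0 B=0 C=0)
Step 3: fill(A) -> (A=5 B=0 C=0)
Step 4: fill(B) -> (A=5 B=6 C=0)
Step 5: fill(C) -> (A=5 B=6 C=11)
Step 6: empty(C) -> (A=5 B=6 C=0)
Step 7: empty(A) -> (A=0 B=6 C=0)

Answer: 0 6 0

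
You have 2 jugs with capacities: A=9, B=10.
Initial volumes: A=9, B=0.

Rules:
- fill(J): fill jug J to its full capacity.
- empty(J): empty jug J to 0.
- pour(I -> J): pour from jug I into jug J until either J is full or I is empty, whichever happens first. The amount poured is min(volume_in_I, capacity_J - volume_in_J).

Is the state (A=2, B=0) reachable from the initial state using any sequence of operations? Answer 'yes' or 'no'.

BFS from (A=9, B=0):
  1. empty(A) -> (A=0 B=0)
  2. fill(B) -> (A=0 B=10)
  3. pour(B -> A) -> (A=9 B=1)
  4. empty(A) -> (A=0 B=1)
  5. pour(B -> A) -> (A=1 B=0)
  6. fill(B) -> (A=1 B=10)
  7. pour(B -> A) -> (A=9 B=2)
  8. empty(A) -> (A=0 B=2)
  9. pour(B -> A) -> (A=2 B=0)
Target reached → yes.

Answer: yes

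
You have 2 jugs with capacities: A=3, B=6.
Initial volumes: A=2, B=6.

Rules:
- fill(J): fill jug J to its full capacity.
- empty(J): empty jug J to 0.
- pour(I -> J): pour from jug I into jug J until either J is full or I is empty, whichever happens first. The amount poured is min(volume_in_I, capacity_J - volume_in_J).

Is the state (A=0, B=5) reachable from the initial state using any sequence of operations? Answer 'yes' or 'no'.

BFS from (A=2, B=6):
  1. pour(B -> A) -> (A=3 B=5)
  2. empty(A) -> (A=0 B=5)
Target reached → yes.

Answer: yes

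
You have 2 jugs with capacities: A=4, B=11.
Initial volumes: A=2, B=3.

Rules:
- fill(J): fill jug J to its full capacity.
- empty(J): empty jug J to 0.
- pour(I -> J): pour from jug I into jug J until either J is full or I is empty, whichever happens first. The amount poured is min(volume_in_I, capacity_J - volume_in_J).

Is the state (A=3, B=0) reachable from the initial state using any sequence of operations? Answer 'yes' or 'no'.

Answer: yes

Derivation:
BFS from (A=2, B=3):
  1. empty(A) -> (A=0 B=3)
  2. pour(B -> A) -> (A=3 B=0)
Target reached → yes.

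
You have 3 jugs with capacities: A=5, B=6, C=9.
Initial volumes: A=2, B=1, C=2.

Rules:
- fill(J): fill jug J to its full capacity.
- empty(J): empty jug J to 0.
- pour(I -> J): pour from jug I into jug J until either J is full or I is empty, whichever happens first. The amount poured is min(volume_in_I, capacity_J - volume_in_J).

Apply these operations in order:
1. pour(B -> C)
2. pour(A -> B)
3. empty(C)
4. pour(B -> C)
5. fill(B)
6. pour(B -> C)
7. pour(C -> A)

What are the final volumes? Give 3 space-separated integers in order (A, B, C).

Answer: 5 0 3

Derivation:
Step 1: pour(B -> C) -> (A=2 B=0 C=3)
Step 2: pour(A -> B) -> (A=0 B=2 C=3)
Step 3: empty(C) -> (A=0 B=2 C=0)
Step 4: pour(B -> C) -> (A=0 B=0 C=2)
Step 5: fill(B) -> (A=0 B=6 C=2)
Step 6: pour(B -> C) -> (A=0 B=0 C=8)
Step 7: pour(C -> A) -> (A=5 B=0 C=3)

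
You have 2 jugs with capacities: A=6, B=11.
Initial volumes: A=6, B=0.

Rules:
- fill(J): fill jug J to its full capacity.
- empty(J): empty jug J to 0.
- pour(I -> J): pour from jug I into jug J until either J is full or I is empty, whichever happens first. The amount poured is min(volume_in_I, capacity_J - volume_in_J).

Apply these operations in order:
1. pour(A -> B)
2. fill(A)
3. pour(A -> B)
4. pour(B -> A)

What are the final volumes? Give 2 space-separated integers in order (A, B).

Answer: 6 6

Derivation:
Step 1: pour(A -> B) -> (A=0 B=6)
Step 2: fill(A) -> (A=6 B=6)
Step 3: pour(A -> B) -> (A=1 B=11)
Step 4: pour(B -> A) -> (A=6 B=6)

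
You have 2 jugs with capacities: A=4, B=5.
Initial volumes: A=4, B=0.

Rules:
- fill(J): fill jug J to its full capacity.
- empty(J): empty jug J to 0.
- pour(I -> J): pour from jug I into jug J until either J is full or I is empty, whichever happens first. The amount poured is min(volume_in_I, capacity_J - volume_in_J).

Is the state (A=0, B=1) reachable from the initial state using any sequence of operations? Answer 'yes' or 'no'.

Answer: yes

Derivation:
BFS from (A=4, B=0):
  1. empty(A) -> (A=0 B=0)
  2. fill(B) -> (A=0 B=5)
  3. pour(B -> A) -> (A=4 B=1)
  4. empty(A) -> (A=0 B=1)
Target reached → yes.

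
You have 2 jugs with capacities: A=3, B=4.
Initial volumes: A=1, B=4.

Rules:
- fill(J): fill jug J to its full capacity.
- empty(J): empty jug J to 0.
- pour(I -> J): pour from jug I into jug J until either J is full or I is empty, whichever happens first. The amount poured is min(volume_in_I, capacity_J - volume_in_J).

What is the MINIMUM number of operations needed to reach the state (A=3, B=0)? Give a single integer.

Answer: 2

Derivation:
BFS from (A=1, B=4). One shortest path:
  1. fill(A) -> (A=3 B=4)
  2. empty(B) -> (A=3 B=0)
Reached target in 2 moves.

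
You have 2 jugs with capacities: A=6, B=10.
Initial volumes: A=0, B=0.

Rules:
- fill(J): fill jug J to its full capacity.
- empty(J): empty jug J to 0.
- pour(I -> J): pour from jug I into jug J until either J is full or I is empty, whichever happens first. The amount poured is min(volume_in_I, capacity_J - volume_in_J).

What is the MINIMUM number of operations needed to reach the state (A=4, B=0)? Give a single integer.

Answer: 4

Derivation:
BFS from (A=0, B=0). One shortest path:
  1. fill(B) -> (A=0 B=10)
  2. pour(B -> A) -> (A=6 B=4)
  3. empty(A) -> (A=0 B=4)
  4. pour(B -> A) -> (A=4 B=0)
Reached target in 4 moves.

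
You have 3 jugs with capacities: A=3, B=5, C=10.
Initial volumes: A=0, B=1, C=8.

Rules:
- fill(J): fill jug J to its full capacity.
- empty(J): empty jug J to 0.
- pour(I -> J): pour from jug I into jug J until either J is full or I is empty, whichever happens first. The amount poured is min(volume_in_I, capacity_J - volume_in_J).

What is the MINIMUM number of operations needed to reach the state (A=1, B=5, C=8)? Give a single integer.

BFS from (A=0, B=1, C=8). One shortest path:
  1. pour(B -> A) -> (A=1 B=0 C=8)
  2. fill(B) -> (A=1 B=5 C=8)
Reached target in 2 moves.

Answer: 2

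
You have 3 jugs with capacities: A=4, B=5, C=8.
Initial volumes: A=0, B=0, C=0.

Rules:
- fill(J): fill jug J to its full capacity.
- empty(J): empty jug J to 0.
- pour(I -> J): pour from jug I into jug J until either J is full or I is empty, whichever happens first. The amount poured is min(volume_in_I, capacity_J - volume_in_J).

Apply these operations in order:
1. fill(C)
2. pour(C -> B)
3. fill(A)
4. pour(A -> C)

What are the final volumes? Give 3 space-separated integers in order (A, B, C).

Step 1: fill(C) -> (A=0 B=0 C=8)
Step 2: pour(C -> B) -> (A=0 B=5 C=3)
Step 3: fill(A) -> (A=4 B=5 C=3)
Step 4: pour(A -> C) -> (A=0 B=5 C=7)

Answer: 0 5 7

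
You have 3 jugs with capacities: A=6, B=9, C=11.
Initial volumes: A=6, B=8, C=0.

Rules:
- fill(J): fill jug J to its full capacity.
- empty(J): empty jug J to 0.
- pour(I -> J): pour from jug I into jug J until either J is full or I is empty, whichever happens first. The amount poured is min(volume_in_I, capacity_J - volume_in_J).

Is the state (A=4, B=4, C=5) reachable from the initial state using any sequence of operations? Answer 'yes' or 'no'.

Answer: no

Derivation:
BFS explored all 440 reachable states.
Reachable set includes: (0,0,0), (0,0,1), (0,0,2), (0,0,3), (0,0,4), (0,0,5), (0,0,6), (0,0,7), (0,0,8), (0,0,9), (0,0,10), (0,0,11) ...
Target (A=4, B=4, C=5) not in reachable set → no.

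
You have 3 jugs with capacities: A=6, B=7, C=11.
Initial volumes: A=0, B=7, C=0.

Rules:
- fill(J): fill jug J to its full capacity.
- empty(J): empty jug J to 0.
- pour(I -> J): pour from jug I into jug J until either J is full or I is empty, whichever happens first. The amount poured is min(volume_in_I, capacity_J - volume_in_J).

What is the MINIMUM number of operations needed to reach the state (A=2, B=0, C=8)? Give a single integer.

BFS from (A=0, B=7, C=0). One shortest path:
  1. pour(B -> C) -> (A=0 B=0 C=7)
  2. fill(B) -> (A=0 B=7 C=7)
  3. pour(B -> A) -> (A=6 B=1 C=7)
  4. pour(A -> C) -> (A=2 B=1 C=11)
  5. empty(C) -> (A=2 B=1 C=0)
  6. pour(B -> C) -> (A=2 B=0 C=1)
  7. fill(B) -> (A=2 B=7 C=1)
  8. pour(B -> C) -> (A=2 B=0 C=8)
Reached target in 8 moves.

Answer: 8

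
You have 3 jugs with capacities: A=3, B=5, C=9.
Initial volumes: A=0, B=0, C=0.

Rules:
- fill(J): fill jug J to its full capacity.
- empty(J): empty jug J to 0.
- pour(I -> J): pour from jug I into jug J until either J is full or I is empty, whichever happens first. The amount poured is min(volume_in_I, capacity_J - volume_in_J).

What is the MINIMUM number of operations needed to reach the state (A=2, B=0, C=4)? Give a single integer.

Answer: 5

Derivation:
BFS from (A=0, B=0, C=0). One shortest path:
  1. fill(C) -> (A=0 B=0 C=9)
  2. pour(C -> B) -> (A=0 B=5 C=4)
  3. pour(B -> A) -> (A=3 B=2 C=4)
  4. empty(A) -> (A=0 B=2 C=4)
  5. pour(B -> A) -> (A=2 B=0 C=4)
Reached target in 5 moves.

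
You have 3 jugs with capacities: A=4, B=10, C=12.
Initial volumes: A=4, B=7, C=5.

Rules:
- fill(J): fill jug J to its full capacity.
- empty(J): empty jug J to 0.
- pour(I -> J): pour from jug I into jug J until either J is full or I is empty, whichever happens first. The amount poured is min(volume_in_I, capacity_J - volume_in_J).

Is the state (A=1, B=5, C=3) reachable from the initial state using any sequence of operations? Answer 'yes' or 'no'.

BFS explored all 418 reachable states.
Reachable set includes: (0,0,0), (0,0,1), (0,0,2), (0,0,3), (0,0,4), (0,0,5), (0,0,6), (0,0,7), (0,0,8), (0,0,9), (0,0,10), (0,0,11) ...
Target (A=1, B=5, C=3) not in reachable set → no.

Answer: no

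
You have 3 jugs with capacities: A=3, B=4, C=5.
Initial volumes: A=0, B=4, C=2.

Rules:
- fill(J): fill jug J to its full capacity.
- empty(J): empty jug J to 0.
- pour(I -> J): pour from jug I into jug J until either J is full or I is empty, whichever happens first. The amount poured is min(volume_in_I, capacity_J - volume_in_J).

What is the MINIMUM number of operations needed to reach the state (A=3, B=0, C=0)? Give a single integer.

BFS from (A=0, B=4, C=2). One shortest path:
  1. fill(A) -> (A=3 B=4 C=2)
  2. empty(B) -> (A=3 B=0 C=2)
  3. empty(C) -> (A=3 B=0 C=0)
Reached target in 3 moves.

Answer: 3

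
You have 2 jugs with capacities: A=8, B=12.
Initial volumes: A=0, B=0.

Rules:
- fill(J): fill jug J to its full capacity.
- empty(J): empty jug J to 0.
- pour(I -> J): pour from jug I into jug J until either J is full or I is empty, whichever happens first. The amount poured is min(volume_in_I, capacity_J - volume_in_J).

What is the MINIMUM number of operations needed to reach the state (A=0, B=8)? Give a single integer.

BFS from (A=0, B=0). One shortest path:
  1. fill(A) -> (A=8 B=0)
  2. pour(A -> B) -> (A=0 B=8)
Reached target in 2 moves.

Answer: 2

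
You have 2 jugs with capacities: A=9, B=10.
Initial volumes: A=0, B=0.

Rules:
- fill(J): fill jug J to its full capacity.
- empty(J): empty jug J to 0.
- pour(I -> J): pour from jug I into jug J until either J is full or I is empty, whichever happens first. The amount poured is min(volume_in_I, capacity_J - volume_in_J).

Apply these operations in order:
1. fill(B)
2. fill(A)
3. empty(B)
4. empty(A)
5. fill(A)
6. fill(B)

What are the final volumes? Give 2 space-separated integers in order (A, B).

Step 1: fill(B) -> (A=0 B=10)
Step 2: fill(A) -> (A=9 B=10)
Step 3: empty(B) -> (A=9 B=0)
Step 4: empty(A) -> (A=0 B=0)
Step 5: fill(A) -> (A=9 B=0)
Step 6: fill(B) -> (A=9 B=10)

Answer: 9 10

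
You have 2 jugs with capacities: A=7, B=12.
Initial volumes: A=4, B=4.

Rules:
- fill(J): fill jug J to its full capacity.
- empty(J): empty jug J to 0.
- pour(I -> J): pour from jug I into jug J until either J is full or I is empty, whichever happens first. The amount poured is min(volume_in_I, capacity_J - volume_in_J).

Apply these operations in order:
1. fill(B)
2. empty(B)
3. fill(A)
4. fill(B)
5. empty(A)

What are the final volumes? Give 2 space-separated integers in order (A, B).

Step 1: fill(B) -> (A=4 B=12)
Step 2: empty(B) -> (A=4 B=0)
Step 3: fill(A) -> (A=7 B=0)
Step 4: fill(B) -> (A=7 B=12)
Step 5: empty(A) -> (A=0 B=12)

Answer: 0 12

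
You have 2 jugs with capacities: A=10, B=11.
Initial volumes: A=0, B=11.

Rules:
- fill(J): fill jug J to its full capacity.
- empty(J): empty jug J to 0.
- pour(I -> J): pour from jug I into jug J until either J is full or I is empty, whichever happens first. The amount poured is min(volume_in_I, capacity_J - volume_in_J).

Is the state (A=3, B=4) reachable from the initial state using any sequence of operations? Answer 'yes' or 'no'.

Answer: no

Derivation:
BFS explored all 42 reachable states.
Reachable set includes: (0,0), (0,1), (0,2), (0,3), (0,4), (0,5), (0,6), (0,7), (0,8), (0,9), (0,10), (0,11) ...
Target (A=3, B=4) not in reachable set → no.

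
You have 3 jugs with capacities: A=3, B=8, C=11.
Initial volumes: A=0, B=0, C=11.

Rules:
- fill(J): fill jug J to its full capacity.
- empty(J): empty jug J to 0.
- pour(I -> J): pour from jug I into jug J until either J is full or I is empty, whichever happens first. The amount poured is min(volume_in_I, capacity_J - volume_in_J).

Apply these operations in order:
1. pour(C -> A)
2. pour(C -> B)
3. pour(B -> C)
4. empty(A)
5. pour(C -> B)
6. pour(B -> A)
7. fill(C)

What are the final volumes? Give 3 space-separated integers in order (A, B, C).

Answer: 3 5 11

Derivation:
Step 1: pour(C -> A) -> (A=3 B=0 C=8)
Step 2: pour(C -> B) -> (A=3 B=8 C=0)
Step 3: pour(B -> C) -> (A=3 B=0 C=8)
Step 4: empty(A) -> (A=0 B=0 C=8)
Step 5: pour(C -> B) -> (A=0 B=8 C=0)
Step 6: pour(B -> A) -> (A=3 B=5 C=0)
Step 7: fill(C) -> (A=3 B=5 C=11)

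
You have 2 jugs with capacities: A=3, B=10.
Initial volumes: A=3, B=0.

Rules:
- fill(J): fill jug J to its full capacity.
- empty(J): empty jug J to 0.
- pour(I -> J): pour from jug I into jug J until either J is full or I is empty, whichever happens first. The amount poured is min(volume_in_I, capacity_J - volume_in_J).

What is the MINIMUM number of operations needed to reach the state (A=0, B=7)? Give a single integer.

BFS from (A=3, B=0). One shortest path:
  1. empty(A) -> (A=0 B=0)
  2. fill(B) -> (A=0 B=10)
  3. pour(B -> A) -> (A=3 B=7)
  4. empty(A) -> (A=0 B=7)
Reached target in 4 moves.

Answer: 4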